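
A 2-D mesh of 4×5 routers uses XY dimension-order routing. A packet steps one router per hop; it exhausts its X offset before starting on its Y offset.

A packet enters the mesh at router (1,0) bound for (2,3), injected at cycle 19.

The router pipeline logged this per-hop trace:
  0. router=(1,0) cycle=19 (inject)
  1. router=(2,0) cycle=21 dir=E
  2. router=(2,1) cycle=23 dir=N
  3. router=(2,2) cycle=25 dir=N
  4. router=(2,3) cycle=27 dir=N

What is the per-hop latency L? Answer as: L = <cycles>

L = 2

Δcyc across hop 0→1: 21 − 19 = 2.
One hop costs L cycles, so L = 2.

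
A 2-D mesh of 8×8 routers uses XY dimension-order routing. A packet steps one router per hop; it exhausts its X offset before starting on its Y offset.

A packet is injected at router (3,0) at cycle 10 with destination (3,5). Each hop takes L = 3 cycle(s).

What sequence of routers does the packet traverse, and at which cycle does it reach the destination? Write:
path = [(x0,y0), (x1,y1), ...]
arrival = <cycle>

  0. router=(3,0) cycle=10 (inject)
  1. router=(3,1) cycle=13 dir=N
  2. router=(3,2) cycle=16 dir=N
  3. router=(3,3) cycle=19 dir=N
  4. router=(3,4) cycle=22 dir=N
  5. router=(3,5) cycle=25 dir=N

path = [(3,0), (3,1), (3,2), (3,3), (3,4), (3,5)]
arrival = 25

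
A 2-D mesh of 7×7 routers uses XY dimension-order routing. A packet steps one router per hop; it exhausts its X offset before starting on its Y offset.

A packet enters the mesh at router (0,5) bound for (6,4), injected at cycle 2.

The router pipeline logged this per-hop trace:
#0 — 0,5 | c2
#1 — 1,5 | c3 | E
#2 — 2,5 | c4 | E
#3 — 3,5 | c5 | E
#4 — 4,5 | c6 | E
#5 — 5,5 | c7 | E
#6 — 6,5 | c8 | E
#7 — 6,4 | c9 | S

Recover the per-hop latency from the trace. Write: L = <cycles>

L = 1

Δcyc across hop 0→1: 3 − 2 = 1.
Per-hop latency L = Δcyc = 1.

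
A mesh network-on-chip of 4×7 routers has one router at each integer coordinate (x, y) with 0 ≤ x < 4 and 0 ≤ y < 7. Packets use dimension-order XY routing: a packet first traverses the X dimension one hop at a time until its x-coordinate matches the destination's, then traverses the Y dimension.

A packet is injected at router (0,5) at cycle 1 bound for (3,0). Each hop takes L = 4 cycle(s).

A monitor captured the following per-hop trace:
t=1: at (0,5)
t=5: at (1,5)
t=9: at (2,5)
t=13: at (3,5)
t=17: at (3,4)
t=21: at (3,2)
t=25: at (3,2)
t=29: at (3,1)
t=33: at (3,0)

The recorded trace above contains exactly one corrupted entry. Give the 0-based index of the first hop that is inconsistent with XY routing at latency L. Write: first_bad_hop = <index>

check 1→ d=(1,0) cyc+4: ok
check 2→ d=(1,0) cyc+4: ok
check 3→ d=(1,0) cyc+4: ok
check 4→ d=(0,-1) cyc+4: ok
check 5→ d=(0,-2) cyc+4: BAD: non-unit step

first_bad_hop = 5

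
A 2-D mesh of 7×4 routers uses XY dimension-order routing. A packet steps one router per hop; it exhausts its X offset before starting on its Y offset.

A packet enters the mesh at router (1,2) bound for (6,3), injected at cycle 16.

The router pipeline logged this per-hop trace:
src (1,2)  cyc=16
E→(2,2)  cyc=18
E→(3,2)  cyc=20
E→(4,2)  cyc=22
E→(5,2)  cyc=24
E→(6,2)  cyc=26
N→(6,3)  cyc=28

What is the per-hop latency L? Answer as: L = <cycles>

cyc[1] − cyc[0] = 18 − 16 = 2.
One hop costs L cycles, so L = 2.

L = 2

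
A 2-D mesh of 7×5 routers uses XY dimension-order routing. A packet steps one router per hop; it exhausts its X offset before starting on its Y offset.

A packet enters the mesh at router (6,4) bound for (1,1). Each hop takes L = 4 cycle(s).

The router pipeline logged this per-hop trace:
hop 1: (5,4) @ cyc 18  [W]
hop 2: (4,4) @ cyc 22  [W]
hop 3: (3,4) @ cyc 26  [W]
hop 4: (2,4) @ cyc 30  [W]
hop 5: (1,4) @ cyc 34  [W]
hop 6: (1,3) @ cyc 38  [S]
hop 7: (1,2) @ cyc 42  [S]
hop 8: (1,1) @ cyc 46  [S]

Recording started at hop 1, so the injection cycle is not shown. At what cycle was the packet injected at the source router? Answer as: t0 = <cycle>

t0 = 14

At hop 1 the cycle is 18; in general cyc_k = t0 + kL.
Subtract one hop: t0 = 18 − 4 = 14.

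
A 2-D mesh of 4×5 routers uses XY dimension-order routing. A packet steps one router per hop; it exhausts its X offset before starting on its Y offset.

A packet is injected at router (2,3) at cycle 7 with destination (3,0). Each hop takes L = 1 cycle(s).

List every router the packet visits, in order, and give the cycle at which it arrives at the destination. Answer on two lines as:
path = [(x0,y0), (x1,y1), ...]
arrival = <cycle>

path = [(2,3), (3,3), (3,2), (3,1), (3,0)]
arrival = 11

t=7: at (2,3)
t=8: at (3,3) after E
t=9: at (3,2) after S
t=10: at (3,1) after S
t=11: at (3,0) after S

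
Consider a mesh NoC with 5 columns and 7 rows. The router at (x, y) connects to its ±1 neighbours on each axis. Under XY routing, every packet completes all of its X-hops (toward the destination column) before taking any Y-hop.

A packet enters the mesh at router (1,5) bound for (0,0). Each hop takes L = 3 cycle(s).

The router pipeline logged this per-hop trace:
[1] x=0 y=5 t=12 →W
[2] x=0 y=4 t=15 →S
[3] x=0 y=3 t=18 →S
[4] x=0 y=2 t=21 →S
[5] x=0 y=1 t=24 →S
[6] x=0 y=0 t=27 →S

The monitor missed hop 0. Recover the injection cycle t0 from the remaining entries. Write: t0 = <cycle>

At hop 1 the cycle is 12; in general cyc_k = t0 + kL.
So t0 = 12 − 1·3 = 9.

t0 = 9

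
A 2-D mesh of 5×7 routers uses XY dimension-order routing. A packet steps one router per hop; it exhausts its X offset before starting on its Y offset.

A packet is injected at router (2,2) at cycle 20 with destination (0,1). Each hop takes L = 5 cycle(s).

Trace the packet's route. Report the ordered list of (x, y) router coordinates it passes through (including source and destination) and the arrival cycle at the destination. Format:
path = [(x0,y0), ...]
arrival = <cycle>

path = [(2,2), (1,2), (0,2), (0,1)]
arrival = 35

  0. router=(2,2) cycle=20 (inject)
  1. router=(1,2) cycle=25 dir=W
  2. router=(0,2) cycle=30 dir=W
  3. router=(0,1) cycle=35 dir=S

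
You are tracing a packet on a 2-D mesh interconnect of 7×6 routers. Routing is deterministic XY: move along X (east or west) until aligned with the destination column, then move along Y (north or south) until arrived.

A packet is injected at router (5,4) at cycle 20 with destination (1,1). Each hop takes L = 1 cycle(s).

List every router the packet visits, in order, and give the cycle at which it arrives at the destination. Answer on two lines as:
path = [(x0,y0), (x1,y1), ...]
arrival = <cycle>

path = [(5,4), (4,4), (3,4), (2,4), (1,4), (1,3), (1,2), (1,1)]
arrival = 27

hop 0: (5,4) @ cyc 20
hop 1: (4,4) @ cyc 21  [W]
hop 2: (3,4) @ cyc 22  [W]
hop 3: (2,4) @ cyc 23  [W]
hop 4: (1,4) @ cyc 24  [W]
hop 5: (1,3) @ cyc 25  [S]
hop 6: (1,2) @ cyc 26  [S]
hop 7: (1,1) @ cyc 27  [S]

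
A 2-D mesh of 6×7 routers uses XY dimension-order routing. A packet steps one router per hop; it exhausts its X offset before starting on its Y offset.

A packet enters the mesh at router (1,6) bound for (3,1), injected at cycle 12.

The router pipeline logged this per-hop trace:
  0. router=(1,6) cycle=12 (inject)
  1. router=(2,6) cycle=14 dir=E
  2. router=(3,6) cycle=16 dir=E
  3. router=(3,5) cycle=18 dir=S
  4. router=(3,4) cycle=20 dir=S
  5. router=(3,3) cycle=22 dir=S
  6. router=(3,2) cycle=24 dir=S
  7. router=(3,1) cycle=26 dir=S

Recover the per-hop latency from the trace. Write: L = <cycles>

L = 2

cyc[1] − cyc[0] = 14 − 12 = 2.
Each hop adds L, hence L = 2.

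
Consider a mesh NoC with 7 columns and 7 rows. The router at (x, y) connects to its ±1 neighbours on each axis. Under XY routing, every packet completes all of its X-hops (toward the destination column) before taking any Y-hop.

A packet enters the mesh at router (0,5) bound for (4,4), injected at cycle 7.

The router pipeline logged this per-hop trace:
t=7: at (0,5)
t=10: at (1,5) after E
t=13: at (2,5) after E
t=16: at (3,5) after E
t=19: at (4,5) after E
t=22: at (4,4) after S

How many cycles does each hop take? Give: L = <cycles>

Between hops 0 and 1 the cycle counter advances 10 − 7 = 3.
That increment is L by definition: L = 3.

L = 3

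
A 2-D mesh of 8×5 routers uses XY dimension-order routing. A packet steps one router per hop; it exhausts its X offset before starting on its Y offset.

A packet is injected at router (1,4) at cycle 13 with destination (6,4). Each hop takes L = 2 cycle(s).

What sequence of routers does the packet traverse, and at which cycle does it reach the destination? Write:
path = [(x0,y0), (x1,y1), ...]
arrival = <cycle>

path = [(1,4), (2,4), (3,4), (4,4), (5,4), (6,4)]
arrival = 23

  0. router=(1,4) cycle=13 (inject)
  1. router=(2,4) cycle=15 dir=E
  2. router=(3,4) cycle=17 dir=E
  3. router=(4,4) cycle=19 dir=E
  4. router=(5,4) cycle=21 dir=E
  5. router=(6,4) cycle=23 dir=E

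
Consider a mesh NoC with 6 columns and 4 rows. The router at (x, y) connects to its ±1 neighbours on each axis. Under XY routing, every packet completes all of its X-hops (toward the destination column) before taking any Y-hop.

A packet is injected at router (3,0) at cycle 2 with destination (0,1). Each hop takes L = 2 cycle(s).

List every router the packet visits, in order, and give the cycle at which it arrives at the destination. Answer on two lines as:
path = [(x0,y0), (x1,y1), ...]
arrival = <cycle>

path = [(3,0), (2,0), (1,0), (0,0), (0,1)]
arrival = 10

hop 0: (3,0) @ cyc 2
hop 1: (2,0) @ cyc 4  [W]
hop 2: (1,0) @ cyc 6  [W]
hop 3: (0,0) @ cyc 8  [W]
hop 4: (0,1) @ cyc 10  [N]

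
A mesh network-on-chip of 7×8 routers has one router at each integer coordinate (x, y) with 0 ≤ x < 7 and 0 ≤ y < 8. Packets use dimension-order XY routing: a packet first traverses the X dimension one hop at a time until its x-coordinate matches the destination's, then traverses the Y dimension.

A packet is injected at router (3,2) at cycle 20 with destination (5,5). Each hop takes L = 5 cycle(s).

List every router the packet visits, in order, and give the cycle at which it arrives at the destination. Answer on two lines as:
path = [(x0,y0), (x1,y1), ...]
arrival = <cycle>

path = [(3,2), (4,2), (5,2), (5,3), (5,4), (5,5)]
arrival = 45

#0 — 3,2 | c20
#1 — 4,2 | c25 | E
#2 — 5,2 | c30 | E
#3 — 5,3 | c35 | N
#4 — 5,4 | c40 | N
#5 — 5,5 | c45 | N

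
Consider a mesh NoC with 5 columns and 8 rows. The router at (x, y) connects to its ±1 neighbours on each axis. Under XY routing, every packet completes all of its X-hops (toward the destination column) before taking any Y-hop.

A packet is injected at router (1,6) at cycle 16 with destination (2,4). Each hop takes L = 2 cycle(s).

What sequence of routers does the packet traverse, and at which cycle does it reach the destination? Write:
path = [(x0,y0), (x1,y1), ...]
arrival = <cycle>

path = [(1,6), (2,6), (2,5), (2,4)]
arrival = 22

t=16: at (1,6)
t=18: at (2,6) after E
t=20: at (2,5) after S
t=22: at (2,4) after S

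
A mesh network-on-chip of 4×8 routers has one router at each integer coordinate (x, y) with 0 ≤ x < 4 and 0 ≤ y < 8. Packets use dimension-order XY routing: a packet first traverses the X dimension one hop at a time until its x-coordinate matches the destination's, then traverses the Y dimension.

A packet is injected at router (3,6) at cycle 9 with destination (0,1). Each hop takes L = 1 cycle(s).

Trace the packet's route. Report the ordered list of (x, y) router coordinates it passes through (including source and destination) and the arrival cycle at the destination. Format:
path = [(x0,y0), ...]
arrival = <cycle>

src (3,6)  cyc=9
W→(2,6)  cyc=10
W→(1,6)  cyc=11
W→(0,6)  cyc=12
S→(0,5)  cyc=13
S→(0,4)  cyc=14
S→(0,3)  cyc=15
S→(0,2)  cyc=16
S→(0,1)  cyc=17

path = [(3,6), (2,6), (1,6), (0,6), (0,5), (0,4), (0,3), (0,2), (0,1)]
arrival = 17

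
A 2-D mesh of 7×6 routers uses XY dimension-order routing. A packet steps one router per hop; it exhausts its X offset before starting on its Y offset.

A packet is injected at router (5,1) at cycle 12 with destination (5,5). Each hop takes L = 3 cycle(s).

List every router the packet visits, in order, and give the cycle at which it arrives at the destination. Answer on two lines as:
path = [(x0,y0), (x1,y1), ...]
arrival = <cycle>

path = [(5,1), (5,2), (5,3), (5,4), (5,5)]
arrival = 24

#0 — 5,1 | c12
#1 — 5,2 | c15 | N
#2 — 5,3 | c18 | N
#3 — 5,4 | c21 | N
#4 — 5,5 | c24 | N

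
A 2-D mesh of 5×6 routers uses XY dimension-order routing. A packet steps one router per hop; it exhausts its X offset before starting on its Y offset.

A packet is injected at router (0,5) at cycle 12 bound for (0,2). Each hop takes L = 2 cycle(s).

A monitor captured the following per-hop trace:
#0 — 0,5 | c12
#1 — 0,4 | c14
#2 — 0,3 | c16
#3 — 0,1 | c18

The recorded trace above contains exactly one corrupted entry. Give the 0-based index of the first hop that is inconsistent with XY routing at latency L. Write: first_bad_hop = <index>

check 1→ d=(0,-1) cyc+2: ok
check 2→ d=(0,-1) cyc+2: ok
check 3→ d=(0,-2) cyc+2: BAD: non-unit step

first_bad_hop = 3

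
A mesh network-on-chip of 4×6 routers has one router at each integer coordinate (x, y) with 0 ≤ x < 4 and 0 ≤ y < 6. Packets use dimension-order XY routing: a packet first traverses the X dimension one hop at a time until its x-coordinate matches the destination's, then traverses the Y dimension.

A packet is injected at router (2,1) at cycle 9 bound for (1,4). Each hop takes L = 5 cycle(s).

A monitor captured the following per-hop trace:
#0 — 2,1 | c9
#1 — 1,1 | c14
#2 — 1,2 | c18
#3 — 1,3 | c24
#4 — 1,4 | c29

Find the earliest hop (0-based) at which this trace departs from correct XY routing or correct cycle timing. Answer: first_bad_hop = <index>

hop 1: step (-1,+0), +5 cyc — ok
hop 2: step (+0,+1), +4 cyc — BAD: Δcyc=4≠L

first_bad_hop = 2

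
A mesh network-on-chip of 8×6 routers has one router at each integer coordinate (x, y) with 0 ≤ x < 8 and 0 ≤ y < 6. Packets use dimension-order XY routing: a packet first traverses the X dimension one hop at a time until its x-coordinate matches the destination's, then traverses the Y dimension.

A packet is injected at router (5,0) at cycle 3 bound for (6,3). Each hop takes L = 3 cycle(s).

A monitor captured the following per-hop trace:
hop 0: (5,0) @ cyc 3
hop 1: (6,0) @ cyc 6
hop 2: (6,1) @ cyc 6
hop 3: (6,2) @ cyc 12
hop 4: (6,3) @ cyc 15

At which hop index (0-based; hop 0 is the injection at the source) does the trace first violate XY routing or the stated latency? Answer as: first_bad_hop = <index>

first_bad_hop = 2

hop 1: step (+1,+0), +3 cyc — ok
hop 2: step (+0,+1), +0 cyc — BAD: Δcyc=0≠L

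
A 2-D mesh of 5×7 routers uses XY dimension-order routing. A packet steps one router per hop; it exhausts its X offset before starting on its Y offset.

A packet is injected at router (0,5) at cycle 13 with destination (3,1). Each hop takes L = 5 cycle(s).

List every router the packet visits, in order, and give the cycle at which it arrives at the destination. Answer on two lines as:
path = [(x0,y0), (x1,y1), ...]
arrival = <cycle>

t=13: at (0,5)
t=18: at (1,5) after E
t=23: at (2,5) after E
t=28: at (3,5) after E
t=33: at (3,4) after S
t=38: at (3,3) after S
t=43: at (3,2) after S
t=48: at (3,1) after S

path = [(0,5), (1,5), (2,5), (3,5), (3,4), (3,3), (3,2), (3,1)]
arrival = 48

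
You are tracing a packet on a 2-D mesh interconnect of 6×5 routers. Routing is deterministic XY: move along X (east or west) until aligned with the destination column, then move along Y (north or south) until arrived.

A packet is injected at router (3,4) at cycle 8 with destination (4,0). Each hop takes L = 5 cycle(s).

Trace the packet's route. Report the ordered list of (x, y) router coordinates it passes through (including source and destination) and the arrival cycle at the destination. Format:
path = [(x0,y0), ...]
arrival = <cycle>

[0] x=3 y=4 t=8
[1] x=4 y=4 t=13 →E
[2] x=4 y=3 t=18 →S
[3] x=4 y=2 t=23 →S
[4] x=4 y=1 t=28 →S
[5] x=4 y=0 t=33 →S

path = [(3,4), (4,4), (4,3), (4,2), (4,1), (4,0)]
arrival = 33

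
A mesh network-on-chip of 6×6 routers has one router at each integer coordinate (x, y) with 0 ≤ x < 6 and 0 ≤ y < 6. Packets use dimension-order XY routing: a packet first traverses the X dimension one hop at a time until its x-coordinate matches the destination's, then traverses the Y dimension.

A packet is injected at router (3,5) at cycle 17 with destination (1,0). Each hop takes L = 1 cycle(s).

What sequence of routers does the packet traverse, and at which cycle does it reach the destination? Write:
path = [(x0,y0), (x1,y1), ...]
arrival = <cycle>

path = [(3,5), (2,5), (1,5), (1,4), (1,3), (1,2), (1,1), (1,0)]
arrival = 24

hop 0: (3,5) @ cyc 17
hop 1: (2,5) @ cyc 18  [W]
hop 2: (1,5) @ cyc 19  [W]
hop 3: (1,4) @ cyc 20  [S]
hop 4: (1,3) @ cyc 21  [S]
hop 5: (1,2) @ cyc 22  [S]
hop 6: (1,1) @ cyc 23  [S]
hop 7: (1,0) @ cyc 24  [S]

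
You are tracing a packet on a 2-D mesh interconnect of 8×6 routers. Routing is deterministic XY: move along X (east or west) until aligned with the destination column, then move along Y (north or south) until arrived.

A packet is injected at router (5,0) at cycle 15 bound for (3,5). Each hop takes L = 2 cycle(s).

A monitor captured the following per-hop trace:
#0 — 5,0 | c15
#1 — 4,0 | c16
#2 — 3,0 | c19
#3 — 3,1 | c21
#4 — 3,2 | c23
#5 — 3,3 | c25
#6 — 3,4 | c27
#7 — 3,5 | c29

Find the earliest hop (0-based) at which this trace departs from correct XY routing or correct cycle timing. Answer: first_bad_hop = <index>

hop 1: step (-1,+0), +1 cyc — BAD: Δcyc=1≠L

first_bad_hop = 1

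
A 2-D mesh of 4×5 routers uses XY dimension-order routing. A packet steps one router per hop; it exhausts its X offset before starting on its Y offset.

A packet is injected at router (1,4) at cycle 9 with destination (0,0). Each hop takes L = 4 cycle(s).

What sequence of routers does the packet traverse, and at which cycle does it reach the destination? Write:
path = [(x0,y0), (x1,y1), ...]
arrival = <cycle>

path = [(1,4), (0,4), (0,3), (0,2), (0,1), (0,0)]
arrival = 29

hop 0: (1,4) @ cyc 9
hop 1: (0,4) @ cyc 13  [W]
hop 2: (0,3) @ cyc 17  [S]
hop 3: (0,2) @ cyc 21  [S]
hop 4: (0,1) @ cyc 25  [S]
hop 5: (0,0) @ cyc 29  [S]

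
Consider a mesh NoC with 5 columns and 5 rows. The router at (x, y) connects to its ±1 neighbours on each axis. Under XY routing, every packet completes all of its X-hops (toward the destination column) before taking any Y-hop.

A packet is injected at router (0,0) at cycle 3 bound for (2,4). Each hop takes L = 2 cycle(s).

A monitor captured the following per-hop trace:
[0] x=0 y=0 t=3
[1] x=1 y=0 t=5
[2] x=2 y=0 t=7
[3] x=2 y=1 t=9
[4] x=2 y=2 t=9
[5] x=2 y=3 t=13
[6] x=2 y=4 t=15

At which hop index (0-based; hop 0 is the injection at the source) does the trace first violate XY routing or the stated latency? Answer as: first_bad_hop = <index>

first_bad_hop = 4

[1] (+1,+0) / 2c ⇒ ok
[2] (+1,+0) / 2c ⇒ ok
[3] (+0,+1) / 2c ⇒ ok
[4] (+0,+1) / 0c ⇒ BAD: Δcyc=0≠L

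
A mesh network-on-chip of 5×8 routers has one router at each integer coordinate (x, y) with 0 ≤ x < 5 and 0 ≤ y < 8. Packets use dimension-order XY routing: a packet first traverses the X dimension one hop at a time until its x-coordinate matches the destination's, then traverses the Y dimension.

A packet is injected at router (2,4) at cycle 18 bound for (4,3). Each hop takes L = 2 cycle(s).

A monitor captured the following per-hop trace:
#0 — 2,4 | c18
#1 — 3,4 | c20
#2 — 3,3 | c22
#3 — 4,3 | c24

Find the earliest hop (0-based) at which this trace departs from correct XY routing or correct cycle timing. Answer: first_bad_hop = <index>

first_bad_hop = 2

  1: Δx=+1 Δy=+0 Δt=2 [ok]
  2: Δx=+0 Δy=-1 Δt=2 [BAD: Y-move but x=3≠4]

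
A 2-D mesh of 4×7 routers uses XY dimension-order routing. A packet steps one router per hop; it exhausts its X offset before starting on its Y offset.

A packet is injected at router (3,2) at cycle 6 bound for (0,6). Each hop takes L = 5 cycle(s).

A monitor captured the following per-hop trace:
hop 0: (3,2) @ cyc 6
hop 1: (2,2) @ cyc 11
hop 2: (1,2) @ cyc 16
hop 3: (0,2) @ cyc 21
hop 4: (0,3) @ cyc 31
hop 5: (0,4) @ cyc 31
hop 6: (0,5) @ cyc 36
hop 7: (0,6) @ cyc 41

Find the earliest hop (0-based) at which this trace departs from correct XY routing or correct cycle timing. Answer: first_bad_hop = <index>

hop 1: step (-1,+0), +5 cyc — ok
hop 2: step (-1,+0), +5 cyc — ok
hop 3: step (-1,+0), +5 cyc — ok
hop 4: step (+0,+1), +10 cyc — BAD: Δcyc=10≠L

first_bad_hop = 4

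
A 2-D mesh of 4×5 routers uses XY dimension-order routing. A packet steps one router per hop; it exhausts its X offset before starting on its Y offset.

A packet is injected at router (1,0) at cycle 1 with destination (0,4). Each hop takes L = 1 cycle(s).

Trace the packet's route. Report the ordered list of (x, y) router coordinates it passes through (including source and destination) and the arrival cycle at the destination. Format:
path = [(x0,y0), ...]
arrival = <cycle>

path = [(1,0), (0,0), (0,1), (0,2), (0,3), (0,4)]
arrival = 6

  0. router=(1,0) cycle=1 (inject)
  1. router=(0,0) cycle=2 dir=W
  2. router=(0,1) cycle=3 dir=N
  3. router=(0,2) cycle=4 dir=N
  4. router=(0,3) cycle=5 dir=N
  5. router=(0,4) cycle=6 dir=N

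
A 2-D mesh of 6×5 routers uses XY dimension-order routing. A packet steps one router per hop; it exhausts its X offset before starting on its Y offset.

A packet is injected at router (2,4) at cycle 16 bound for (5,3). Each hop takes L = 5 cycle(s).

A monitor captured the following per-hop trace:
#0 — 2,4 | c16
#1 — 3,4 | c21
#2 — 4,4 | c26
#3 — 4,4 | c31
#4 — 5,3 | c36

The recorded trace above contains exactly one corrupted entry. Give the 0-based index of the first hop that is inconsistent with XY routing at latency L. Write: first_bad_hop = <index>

first_bad_hop = 3

hop 1: step (+1,+0), +5 cyc — ok
hop 2: step (+1,+0), +5 cyc — ok
hop 3: step (+0,+0), +5 cyc — BAD: non-unit step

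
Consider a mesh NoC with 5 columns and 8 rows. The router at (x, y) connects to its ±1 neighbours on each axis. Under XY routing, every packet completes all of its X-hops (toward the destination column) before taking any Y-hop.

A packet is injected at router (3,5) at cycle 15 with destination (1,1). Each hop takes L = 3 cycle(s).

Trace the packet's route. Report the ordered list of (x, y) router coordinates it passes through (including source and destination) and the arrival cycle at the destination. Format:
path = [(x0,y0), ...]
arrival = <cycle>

path = [(3,5), (2,5), (1,5), (1,4), (1,3), (1,2), (1,1)]
arrival = 33

src (3,5)  cyc=15
W→(2,5)  cyc=18
W→(1,5)  cyc=21
S→(1,4)  cyc=24
S→(1,3)  cyc=27
S→(1,2)  cyc=30
S→(1,1)  cyc=33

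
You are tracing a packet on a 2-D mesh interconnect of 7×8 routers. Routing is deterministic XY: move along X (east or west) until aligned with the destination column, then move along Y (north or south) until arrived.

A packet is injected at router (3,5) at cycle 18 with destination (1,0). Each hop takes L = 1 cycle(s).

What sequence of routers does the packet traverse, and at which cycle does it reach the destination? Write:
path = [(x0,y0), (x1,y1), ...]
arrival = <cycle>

path = [(3,5), (2,5), (1,5), (1,4), (1,3), (1,2), (1,1), (1,0)]
arrival = 25

hop 0: (3,5) @ cyc 18
hop 1: (2,5) @ cyc 19  [W]
hop 2: (1,5) @ cyc 20  [W]
hop 3: (1,4) @ cyc 21  [S]
hop 4: (1,3) @ cyc 22  [S]
hop 5: (1,2) @ cyc 23  [S]
hop 6: (1,1) @ cyc 24  [S]
hop 7: (1,0) @ cyc 25  [S]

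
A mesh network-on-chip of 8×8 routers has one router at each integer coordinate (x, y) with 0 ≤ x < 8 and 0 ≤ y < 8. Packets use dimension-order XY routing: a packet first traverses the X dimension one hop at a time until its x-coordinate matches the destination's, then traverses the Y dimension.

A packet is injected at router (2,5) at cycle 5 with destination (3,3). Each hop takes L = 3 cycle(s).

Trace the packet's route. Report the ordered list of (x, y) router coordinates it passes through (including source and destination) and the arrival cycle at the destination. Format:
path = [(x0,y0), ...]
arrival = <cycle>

#0 — 2,5 | c5
#1 — 3,5 | c8 | E
#2 — 3,4 | c11 | S
#3 — 3,3 | c14 | S

path = [(2,5), (3,5), (3,4), (3,3)]
arrival = 14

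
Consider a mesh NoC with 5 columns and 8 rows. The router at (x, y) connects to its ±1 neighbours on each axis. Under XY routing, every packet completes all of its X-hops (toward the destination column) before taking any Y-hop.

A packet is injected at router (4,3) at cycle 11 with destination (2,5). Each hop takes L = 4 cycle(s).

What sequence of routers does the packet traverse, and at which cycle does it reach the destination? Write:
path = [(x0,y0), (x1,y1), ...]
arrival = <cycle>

  0. router=(4,3) cycle=11 (inject)
  1. router=(3,3) cycle=15 dir=W
  2. router=(2,3) cycle=19 dir=W
  3. router=(2,4) cycle=23 dir=N
  4. router=(2,5) cycle=27 dir=N

path = [(4,3), (3,3), (2,3), (2,4), (2,5)]
arrival = 27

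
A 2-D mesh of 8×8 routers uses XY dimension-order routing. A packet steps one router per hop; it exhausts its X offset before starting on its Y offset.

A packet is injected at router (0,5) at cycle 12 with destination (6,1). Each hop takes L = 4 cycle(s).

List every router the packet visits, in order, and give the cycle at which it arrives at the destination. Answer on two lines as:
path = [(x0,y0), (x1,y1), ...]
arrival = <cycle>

path = [(0,5), (1,5), (2,5), (3,5), (4,5), (5,5), (6,5), (6,4), (6,3), (6,2), (6,1)]
arrival = 52

t=12: at (0,5)
t=16: at (1,5) after E
t=20: at (2,5) after E
t=24: at (3,5) after E
t=28: at (4,5) after E
t=32: at (5,5) after E
t=36: at (6,5) after E
t=40: at (6,4) after S
t=44: at (6,3) after S
t=48: at (6,2) after S
t=52: at (6,1) after S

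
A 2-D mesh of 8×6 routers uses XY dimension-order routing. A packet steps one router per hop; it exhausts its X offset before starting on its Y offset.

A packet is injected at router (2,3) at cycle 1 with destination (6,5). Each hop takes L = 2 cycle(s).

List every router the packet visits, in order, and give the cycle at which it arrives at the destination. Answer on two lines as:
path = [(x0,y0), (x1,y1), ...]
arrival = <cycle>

path = [(2,3), (3,3), (4,3), (5,3), (6,3), (6,4), (6,5)]
arrival = 13

src (2,3)  cyc=1
E→(3,3)  cyc=3
E→(4,3)  cyc=5
E→(5,3)  cyc=7
E→(6,3)  cyc=9
N→(6,4)  cyc=11
N→(6,5)  cyc=13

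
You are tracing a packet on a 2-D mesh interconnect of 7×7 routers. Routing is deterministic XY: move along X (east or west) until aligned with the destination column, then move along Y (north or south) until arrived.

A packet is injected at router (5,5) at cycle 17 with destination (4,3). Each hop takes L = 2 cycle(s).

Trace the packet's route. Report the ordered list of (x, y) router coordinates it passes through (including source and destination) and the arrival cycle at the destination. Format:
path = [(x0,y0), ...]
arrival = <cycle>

path = [(5,5), (4,5), (4,4), (4,3)]
arrival = 23

  0. router=(5,5) cycle=17 (inject)
  1. router=(4,5) cycle=19 dir=W
  2. router=(4,4) cycle=21 dir=S
  3. router=(4,3) cycle=23 dir=S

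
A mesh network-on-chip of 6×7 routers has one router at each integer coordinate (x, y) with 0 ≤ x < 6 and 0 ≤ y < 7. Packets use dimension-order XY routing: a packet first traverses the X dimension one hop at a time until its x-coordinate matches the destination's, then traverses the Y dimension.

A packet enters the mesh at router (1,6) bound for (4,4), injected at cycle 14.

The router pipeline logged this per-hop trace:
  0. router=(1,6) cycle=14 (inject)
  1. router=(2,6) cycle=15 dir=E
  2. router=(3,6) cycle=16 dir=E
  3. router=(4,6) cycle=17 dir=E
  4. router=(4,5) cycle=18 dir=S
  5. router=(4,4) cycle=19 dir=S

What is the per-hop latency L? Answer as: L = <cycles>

L = 1

cyc[1] − cyc[0] = 15 − 14 = 1.
That increment is L by definition: L = 1.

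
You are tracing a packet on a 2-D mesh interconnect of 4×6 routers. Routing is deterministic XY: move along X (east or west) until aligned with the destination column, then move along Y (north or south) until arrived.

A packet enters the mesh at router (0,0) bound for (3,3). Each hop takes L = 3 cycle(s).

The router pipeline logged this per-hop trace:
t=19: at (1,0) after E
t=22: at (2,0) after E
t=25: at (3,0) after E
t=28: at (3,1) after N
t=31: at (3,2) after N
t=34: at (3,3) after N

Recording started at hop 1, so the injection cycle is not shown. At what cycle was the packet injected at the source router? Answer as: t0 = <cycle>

t0 = 16

cyc[1] = 19 and cyc[k] = t0 + k·L for every k.
So t0 = 19 − 1·3 = 16.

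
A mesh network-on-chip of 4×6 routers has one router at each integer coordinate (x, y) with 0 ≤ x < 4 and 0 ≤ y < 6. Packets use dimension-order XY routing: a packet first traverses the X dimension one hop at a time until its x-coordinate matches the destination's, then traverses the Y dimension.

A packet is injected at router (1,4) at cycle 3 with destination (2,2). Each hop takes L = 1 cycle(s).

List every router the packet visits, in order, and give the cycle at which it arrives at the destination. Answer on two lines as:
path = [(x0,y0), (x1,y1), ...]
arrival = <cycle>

hop 0: (1,4) @ cyc 3
hop 1: (2,4) @ cyc 4  [E]
hop 2: (2,3) @ cyc 5  [S]
hop 3: (2,2) @ cyc 6  [S]

path = [(1,4), (2,4), (2,3), (2,2)]
arrival = 6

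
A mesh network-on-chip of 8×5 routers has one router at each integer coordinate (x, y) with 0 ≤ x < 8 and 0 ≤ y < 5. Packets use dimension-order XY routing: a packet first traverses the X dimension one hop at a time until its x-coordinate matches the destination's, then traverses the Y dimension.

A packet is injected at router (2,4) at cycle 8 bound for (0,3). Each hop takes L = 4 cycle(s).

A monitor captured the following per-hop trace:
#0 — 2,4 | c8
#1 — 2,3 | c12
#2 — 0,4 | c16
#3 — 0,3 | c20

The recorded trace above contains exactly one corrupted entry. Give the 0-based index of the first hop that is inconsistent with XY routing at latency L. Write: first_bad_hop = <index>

first_bad_hop = 1

  1: Δx=+0 Δy=-1 Δt=4 [BAD: Y-move but x=2≠0]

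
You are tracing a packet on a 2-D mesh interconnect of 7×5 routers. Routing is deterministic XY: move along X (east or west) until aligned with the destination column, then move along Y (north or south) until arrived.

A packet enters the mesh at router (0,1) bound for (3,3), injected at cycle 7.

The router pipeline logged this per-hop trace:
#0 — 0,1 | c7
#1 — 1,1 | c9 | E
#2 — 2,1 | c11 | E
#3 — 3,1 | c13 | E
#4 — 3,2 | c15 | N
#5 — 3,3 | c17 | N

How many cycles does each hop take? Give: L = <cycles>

cyc[1] − cyc[0] = 9 − 7 = 2.
Per-hop latency L = Δcyc = 2.

L = 2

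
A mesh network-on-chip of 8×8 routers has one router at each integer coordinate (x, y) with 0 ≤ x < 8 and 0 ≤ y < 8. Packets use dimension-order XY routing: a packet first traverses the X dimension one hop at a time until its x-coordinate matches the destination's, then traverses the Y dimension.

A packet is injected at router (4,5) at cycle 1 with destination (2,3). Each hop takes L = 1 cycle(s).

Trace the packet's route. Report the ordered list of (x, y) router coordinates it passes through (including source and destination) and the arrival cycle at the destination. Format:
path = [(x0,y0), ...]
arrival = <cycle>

#0 — 4,5 | c1
#1 — 3,5 | c2 | W
#2 — 2,5 | c3 | W
#3 — 2,4 | c4 | S
#4 — 2,3 | c5 | S

path = [(4,5), (3,5), (2,5), (2,4), (2,3)]
arrival = 5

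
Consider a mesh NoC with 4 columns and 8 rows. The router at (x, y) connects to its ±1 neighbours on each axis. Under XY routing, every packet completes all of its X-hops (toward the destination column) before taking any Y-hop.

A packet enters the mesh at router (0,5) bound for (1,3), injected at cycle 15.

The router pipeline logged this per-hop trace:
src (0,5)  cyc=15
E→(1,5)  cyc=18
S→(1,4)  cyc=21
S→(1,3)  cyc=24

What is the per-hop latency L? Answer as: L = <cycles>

Δcyc across hop 0→1: 18 − 15 = 3.
Each hop adds L, hence L = 3.

L = 3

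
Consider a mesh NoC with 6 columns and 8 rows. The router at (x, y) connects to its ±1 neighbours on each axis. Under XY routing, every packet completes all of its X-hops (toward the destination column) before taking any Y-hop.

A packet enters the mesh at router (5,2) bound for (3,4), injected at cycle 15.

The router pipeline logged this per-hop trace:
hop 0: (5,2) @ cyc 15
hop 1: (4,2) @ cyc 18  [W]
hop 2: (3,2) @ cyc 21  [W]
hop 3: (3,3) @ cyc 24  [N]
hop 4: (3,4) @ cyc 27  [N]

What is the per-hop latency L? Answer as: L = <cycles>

L = 3

cyc[1] − cyc[0] = 18 − 15 = 3.
Per-hop latency L = Δcyc = 3.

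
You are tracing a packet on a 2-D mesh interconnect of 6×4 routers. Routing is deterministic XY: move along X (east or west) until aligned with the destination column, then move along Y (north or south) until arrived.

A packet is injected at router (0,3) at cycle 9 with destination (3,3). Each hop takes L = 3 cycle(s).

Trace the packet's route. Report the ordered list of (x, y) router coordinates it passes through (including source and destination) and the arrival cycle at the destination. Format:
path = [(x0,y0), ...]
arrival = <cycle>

  0. router=(0,3) cycle=9 (inject)
  1. router=(1,3) cycle=12 dir=E
  2. router=(2,3) cycle=15 dir=E
  3. router=(3,3) cycle=18 dir=E

path = [(0,3), (1,3), (2,3), (3,3)]
arrival = 18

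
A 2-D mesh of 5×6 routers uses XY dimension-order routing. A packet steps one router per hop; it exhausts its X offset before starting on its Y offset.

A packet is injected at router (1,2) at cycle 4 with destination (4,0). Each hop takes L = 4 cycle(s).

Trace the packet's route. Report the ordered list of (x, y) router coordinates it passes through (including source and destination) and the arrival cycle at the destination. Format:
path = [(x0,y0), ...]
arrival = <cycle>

  0. router=(1,2) cycle=4 (inject)
  1. router=(2,2) cycle=8 dir=E
  2. router=(3,2) cycle=12 dir=E
  3. router=(4,2) cycle=16 dir=E
  4. router=(4,1) cycle=20 dir=S
  5. router=(4,0) cycle=24 dir=S

path = [(1,2), (2,2), (3,2), (4,2), (4,1), (4,0)]
arrival = 24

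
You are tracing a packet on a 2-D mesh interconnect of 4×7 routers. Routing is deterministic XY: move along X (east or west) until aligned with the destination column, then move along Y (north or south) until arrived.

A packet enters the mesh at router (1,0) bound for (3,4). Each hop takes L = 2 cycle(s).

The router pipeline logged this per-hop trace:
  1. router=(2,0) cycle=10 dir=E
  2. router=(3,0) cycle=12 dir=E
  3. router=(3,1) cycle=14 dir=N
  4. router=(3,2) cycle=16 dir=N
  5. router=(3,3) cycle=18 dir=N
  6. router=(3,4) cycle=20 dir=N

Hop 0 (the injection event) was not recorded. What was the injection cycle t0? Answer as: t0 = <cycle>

t0 = 8

cyc[1] = 10 and cyc[k] = t0 + k·L for every k.
So t0 = 10 − 1·2 = 8.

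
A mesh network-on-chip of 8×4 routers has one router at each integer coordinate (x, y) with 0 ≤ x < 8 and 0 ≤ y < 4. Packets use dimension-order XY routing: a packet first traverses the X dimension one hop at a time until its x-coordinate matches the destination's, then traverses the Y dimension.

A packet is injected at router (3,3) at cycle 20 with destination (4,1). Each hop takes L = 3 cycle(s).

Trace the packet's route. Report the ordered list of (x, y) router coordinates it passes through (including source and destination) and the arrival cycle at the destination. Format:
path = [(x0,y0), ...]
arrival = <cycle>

src (3,3)  cyc=20
E→(4,3)  cyc=23
S→(4,2)  cyc=26
S→(4,1)  cyc=29

path = [(3,3), (4,3), (4,2), (4,1)]
arrival = 29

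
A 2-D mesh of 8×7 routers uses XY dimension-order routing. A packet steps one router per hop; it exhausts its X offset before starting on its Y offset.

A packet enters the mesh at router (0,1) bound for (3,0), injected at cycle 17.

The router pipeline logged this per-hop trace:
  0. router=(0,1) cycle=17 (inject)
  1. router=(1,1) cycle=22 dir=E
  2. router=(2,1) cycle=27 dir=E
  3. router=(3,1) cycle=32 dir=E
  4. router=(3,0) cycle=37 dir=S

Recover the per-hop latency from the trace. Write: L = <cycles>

L = 5

From hop 0 (17) to hop 1 (22): +5 cycles.
One hop costs L cycles, so L = 5.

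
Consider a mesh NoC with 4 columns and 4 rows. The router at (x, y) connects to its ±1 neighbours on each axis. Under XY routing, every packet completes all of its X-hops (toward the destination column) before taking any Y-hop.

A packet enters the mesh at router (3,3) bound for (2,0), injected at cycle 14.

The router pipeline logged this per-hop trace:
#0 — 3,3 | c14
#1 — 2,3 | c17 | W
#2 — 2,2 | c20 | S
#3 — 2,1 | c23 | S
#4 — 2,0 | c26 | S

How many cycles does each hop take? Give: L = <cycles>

Between hops 0 and 1 the cycle counter advances 17 − 14 = 3.
Per-hop latency L = Δcyc = 3.

L = 3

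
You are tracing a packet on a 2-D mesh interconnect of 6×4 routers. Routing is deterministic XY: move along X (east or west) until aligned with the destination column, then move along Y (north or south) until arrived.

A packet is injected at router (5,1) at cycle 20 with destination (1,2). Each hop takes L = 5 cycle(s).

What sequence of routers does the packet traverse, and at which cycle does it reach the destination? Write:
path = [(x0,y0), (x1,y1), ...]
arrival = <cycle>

  0. router=(5,1) cycle=20 (inject)
  1. router=(4,1) cycle=25 dir=W
  2. router=(3,1) cycle=30 dir=W
  3. router=(2,1) cycle=35 dir=W
  4. router=(1,1) cycle=40 dir=W
  5. router=(1,2) cycle=45 dir=N

path = [(5,1), (4,1), (3,1), (2,1), (1,1), (1,2)]
arrival = 45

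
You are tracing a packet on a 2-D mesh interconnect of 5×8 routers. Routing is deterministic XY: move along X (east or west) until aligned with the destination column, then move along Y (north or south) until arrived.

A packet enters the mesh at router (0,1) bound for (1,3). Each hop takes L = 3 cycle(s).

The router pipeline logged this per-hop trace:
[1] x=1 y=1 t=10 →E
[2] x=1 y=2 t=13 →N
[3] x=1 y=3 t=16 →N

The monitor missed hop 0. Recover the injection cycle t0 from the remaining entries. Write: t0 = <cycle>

At hop 1 the cycle is 10; in general cyc_k = t0 + kL.
So t0 = 10 − 1·3 = 7.

t0 = 7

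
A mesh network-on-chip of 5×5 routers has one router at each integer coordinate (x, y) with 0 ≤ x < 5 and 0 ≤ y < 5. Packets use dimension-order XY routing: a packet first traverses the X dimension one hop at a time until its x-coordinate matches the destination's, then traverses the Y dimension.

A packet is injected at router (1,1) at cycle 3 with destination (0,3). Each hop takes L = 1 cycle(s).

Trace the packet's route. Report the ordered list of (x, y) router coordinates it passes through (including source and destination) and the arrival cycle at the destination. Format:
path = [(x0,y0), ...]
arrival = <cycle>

  0. router=(1,1) cycle=3 (inject)
  1. router=(0,1) cycle=4 dir=W
  2. router=(0,2) cycle=5 dir=N
  3. router=(0,3) cycle=6 dir=N

path = [(1,1), (0,1), (0,2), (0,3)]
arrival = 6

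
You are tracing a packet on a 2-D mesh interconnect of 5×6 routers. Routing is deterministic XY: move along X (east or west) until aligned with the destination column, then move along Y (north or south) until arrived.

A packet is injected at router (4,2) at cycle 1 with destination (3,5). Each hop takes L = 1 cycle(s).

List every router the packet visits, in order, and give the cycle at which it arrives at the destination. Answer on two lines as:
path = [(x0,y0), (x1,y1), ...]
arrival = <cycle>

t=1: at (4,2)
t=2: at (3,2) after W
t=3: at (3,3) after N
t=4: at (3,4) after N
t=5: at (3,5) after N

path = [(4,2), (3,2), (3,3), (3,4), (3,5)]
arrival = 5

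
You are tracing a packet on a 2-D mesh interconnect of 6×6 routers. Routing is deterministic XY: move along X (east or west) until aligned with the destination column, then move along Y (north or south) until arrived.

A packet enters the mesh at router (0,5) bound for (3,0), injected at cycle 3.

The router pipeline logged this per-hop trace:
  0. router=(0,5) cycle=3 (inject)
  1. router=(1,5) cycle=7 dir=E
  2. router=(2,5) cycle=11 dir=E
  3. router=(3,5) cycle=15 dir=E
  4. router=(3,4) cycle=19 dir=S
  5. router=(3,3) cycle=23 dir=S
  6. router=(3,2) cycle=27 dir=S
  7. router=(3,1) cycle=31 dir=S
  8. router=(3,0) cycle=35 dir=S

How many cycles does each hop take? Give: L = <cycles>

L = 4

cyc[1] − cyc[0] = 7 − 3 = 4.
Per-hop latency L = Δcyc = 4.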